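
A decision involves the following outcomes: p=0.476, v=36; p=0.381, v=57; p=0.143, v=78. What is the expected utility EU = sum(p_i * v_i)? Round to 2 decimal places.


EU = sum(p_i * v_i)
0.476 * 36 = 17.136
0.381 * 57 = 21.717
0.143 * 78 = 11.154
EU = 17.136 + 21.717 + 11.154
= 50.01


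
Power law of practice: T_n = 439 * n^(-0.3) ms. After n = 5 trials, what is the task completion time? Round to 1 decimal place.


T_n = 439 * 5^(-0.3)
5^(-0.3) = 0.617034
T_n = 439 * 0.617034
= 270.9 ms


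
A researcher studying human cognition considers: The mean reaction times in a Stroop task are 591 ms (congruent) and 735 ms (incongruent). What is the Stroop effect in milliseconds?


Stroop effect = RT(incongruent) - RT(congruent)
= 735 - 591
= 144 ms


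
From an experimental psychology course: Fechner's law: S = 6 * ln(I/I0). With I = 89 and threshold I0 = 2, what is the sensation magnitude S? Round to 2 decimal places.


S = 6 * ln(89/2)
I/I0 = 44.5
ln(44.5) = 3.7955
S = 6 * 3.7955
= 22.77


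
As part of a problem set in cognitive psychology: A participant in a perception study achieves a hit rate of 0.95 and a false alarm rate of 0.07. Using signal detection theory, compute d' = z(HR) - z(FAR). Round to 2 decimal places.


d' = z(HR) - z(FAR)
z(0.95) = 1.6449
z(0.07) = -1.4758
d' = 1.6449 - -1.4758
= 3.12


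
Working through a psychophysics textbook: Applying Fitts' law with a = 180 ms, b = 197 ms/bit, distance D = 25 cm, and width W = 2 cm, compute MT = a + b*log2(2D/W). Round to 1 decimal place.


MT = 180 + 197 * log2(2*25/2)
2D/W = 25.0
log2(25.0) = 4.6439
MT = 180 + 197 * 4.6439
= 1094.8 ms


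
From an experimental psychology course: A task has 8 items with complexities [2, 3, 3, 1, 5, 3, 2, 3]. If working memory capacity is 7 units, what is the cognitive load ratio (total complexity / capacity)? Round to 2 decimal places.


Total complexity = 2 + 3 + 3 + 1 + 5 + 3 + 2 + 3 = 22
Load = total / capacity = 22 / 7
= 3.14


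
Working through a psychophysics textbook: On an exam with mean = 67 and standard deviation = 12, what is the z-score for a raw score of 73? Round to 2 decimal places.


z = (X - mu) / sigma
= (73 - 67) / 12
= 6 / 12
= 0.50


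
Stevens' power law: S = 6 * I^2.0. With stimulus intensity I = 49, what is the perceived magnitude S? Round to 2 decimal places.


S = 6 * 49^2.0
49^2.0 = 2401.0
S = 6 * 2401.0
= 14406.00


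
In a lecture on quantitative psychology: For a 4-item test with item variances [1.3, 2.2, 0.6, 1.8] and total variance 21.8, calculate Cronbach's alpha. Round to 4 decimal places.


alpha = (k/(k-1)) * (1 - sum(s_i^2)/s_total^2)
sum(item variances) = 5.9
k/(k-1) = 4/3 = 1.333333
1 - 5.9/21.8 = 1 - 0.270642 = 0.729358
alpha = 1.333333 * 0.729358
= 0.9725


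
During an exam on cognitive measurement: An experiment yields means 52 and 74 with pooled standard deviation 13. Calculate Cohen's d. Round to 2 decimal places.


Cohen's d = (M1 - M2) / S_pooled
= (52 - 74) / 13
= -22 / 13
= -1.69


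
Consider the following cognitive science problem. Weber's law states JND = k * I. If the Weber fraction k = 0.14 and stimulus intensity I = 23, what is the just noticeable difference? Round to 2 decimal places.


JND = k * I
JND = 0.14 * 23
= 3.22


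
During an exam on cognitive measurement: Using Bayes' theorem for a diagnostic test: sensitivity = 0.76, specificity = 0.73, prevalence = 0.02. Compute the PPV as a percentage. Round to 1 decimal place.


PPV = (sens * prev) / (sens * prev + (1-spec) * (1-prev))
Numerator = 0.76 * 0.02 = 0.0152
P(positive and no disease) = (1 - spec) * (1 - prev) = (1 - 0.73) * (1 - 0.02) = 0.2646
Denominator = 0.0152 + 0.2646 = 0.2798
PPV = 0.0152 / 0.2798 = 0.054325
As percentage = 5.4


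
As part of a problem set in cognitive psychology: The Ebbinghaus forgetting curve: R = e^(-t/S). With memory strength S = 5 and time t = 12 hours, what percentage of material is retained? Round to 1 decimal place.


R = e^(-t/S)
-t/S = -12/5 = -2.4
R = e^(-2.4) = 0.090718
Percentage = 0.090718 * 100
= 9.1


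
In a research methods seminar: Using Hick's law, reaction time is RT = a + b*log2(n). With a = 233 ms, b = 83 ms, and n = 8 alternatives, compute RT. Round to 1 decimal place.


RT = 233 + 83 * log2(8)
log2(8) = 3.0
RT = 233 + 83 * 3.0
= 233 + 249.0
= 482.0 ms


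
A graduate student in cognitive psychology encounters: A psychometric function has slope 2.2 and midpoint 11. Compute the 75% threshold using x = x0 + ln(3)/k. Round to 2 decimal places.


At P = 0.75: 0.75 = 1/(1 + e^(-k*(x-x0)))
Solving: e^(-k*(x-x0)) = 1/3
x = x0 + ln(3)/k
ln(3) = 1.0986
x = 11 + 1.0986/2.2
= 11 + 0.4994
= 11.50


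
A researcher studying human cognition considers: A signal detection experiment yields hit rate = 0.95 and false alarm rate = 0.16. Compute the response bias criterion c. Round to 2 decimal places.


c = -0.5 * (z(HR) + z(FAR))
z(0.95) = 1.6449
z(0.16) = -0.9945
c = -0.5 * (1.6449 + -0.9945)
= -0.5 * 0.6504
= -0.33


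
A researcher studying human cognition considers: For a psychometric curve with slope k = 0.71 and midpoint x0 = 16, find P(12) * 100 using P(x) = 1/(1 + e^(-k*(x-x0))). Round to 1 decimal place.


P(x) = 1/(1 + e^(-0.71*(12 - 16)))
Exponent = -0.71 * -4 = 2.84
e^(2.84) = 17.115766
P = 1/(1 + 17.115766) = 0.055201
Percentage = 5.5


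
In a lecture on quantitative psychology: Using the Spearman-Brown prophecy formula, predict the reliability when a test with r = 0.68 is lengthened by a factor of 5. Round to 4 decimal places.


r_new = n*r / (1 + (n-1)*r)
Numerator = 5 * 0.68 = 3.4
Denominator = 1 + 4 * 0.68 = 3.72
r_new = 3.4 / 3.72
= 0.9140


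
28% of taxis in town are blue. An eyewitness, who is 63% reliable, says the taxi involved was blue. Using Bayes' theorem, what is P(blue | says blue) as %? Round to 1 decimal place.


P(blue | says blue) = P(says blue | blue)*P(blue) / [P(says blue | blue)*P(blue) + P(says blue | not blue)*P(not blue)]
Numerator = 0.63 * 0.28 = 0.1764
False identification = 0.37 * 0.72 = 0.2664
P = 0.1764 / (0.1764 + 0.2664)
= 0.1764 / 0.4428
As percentage = 39.8


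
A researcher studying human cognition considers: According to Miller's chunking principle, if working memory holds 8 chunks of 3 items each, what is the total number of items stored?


Total items = chunks * items_per_chunk
= 8 * 3
= 24


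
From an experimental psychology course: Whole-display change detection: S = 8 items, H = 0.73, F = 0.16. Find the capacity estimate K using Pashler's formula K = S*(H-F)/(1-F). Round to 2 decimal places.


K = S * (H - F) / (1 - F)
H - F = 0.57
1 - F = 0.84
K = 8 * 0.57 / 0.84
= 5.43


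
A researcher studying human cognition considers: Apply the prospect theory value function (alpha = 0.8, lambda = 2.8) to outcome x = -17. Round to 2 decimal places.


Since x = -17 < 0, use v(x) = -lambda*(-x)^alpha
(-x) = 17
17^0.8 = 9.6463
v(-17) = -2.8 * 9.6463
= -27.01


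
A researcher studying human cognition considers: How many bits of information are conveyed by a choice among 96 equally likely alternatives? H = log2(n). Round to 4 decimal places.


H = log2(n)
H = log2(96)
= 6.5850


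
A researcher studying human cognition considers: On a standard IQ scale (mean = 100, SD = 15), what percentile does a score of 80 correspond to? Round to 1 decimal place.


z = (IQ - mean) / SD
z = (80 - 100) / 15 = -1.3333
Percentile = Phi(-1.3333) * 100
Phi(-1.3333) = 0.091217
= 9.1


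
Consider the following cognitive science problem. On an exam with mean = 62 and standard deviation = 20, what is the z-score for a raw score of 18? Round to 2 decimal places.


z = (X - mu) / sigma
= (18 - 62) / 20
= -44 / 20
= -2.20


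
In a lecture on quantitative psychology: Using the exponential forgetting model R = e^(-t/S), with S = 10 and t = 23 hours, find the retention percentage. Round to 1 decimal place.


R = e^(-t/S)
-t/S = -23/10 = -2.3
R = e^(-2.3) = 0.100259
Percentage = 0.100259 * 100
= 10.0


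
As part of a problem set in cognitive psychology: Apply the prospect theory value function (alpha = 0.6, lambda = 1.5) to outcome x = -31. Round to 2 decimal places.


Since x = -31 < 0, use v(x) = -lambda*(-x)^alpha
(-x) = 31
31^0.6 = 7.849
v(-31) = -1.5 * 7.849
= -11.77


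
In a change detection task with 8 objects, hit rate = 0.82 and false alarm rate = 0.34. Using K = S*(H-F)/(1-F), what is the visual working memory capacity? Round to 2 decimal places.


K = S * (H - F) / (1 - F)
H - F = 0.48
1 - F = 0.66
K = 8 * 0.48 / 0.66
= 5.82


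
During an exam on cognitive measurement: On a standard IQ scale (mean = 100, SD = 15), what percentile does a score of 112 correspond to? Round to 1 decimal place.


z = (IQ - mean) / SD
z = (112 - 100) / 15 = 0.8
Percentile = Phi(0.8) * 100
Phi(0.8) = 0.788145
= 78.8


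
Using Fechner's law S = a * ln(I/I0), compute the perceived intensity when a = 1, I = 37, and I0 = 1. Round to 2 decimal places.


S = 1 * ln(37/1)
I/I0 = 37.0
ln(37.0) = 3.6109
S = 1 * 3.6109
= 3.61


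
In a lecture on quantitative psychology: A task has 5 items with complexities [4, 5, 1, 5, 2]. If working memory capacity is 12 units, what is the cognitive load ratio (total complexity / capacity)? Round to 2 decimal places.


Total complexity = 4 + 5 + 1 + 5 + 2 = 17
Load = total / capacity = 17 / 12
= 1.42


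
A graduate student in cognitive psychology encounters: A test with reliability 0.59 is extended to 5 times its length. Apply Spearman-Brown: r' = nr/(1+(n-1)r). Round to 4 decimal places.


r_new = n*r / (1 + (n-1)*r)
Numerator = 5 * 0.59 = 2.95
Denominator = 1 + 4 * 0.59 = 3.36
r_new = 2.95 / 3.36
= 0.8780


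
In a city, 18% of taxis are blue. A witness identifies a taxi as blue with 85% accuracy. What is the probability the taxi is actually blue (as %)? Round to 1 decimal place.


P(blue | says blue) = P(says blue | blue)*P(blue) / [P(says blue | blue)*P(blue) + P(says blue | not blue)*P(not blue)]
Numerator = 0.85 * 0.18 = 0.153
False identification = 0.15 * 0.82 = 0.123
P = 0.153 / (0.153 + 0.123)
= 0.153 / 0.276
As percentage = 55.4


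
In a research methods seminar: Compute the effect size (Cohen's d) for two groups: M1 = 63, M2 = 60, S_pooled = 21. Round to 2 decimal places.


Cohen's d = (M1 - M2) / S_pooled
= (63 - 60) / 21
= 3 / 21
= 0.14


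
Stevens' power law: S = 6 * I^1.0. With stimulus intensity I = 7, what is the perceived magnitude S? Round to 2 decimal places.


S = 6 * 7^1.0
7^1.0 = 7.0
S = 6 * 7.0
= 42.00


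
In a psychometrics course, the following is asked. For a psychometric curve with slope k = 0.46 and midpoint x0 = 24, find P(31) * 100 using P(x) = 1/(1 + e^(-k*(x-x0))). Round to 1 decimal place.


P(x) = 1/(1 + e^(-0.46*(31 - 24)))
Exponent = -0.46 * 7 = -3.22
e^(-3.22) = 0.039955
P = 1/(1 + 0.039955) = 0.96158
Percentage = 96.2


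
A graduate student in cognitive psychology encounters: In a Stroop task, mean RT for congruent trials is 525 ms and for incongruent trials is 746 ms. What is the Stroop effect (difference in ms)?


Stroop effect = RT(incongruent) - RT(congruent)
= 746 - 525
= 221 ms


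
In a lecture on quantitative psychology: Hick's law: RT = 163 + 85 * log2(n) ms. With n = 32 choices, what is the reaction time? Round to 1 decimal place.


RT = 163 + 85 * log2(32)
log2(32) = 5.0
RT = 163 + 85 * 5.0
= 163 + 425.0
= 588.0 ms


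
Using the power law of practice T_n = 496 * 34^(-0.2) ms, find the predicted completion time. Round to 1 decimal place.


T_n = 496 * 34^(-0.2)
34^(-0.2) = 0.493974
T_n = 496 * 0.493974
= 245.0 ms


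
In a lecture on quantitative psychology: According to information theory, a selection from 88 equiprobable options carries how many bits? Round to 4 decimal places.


H = log2(n)
H = log2(88)
= 6.4594


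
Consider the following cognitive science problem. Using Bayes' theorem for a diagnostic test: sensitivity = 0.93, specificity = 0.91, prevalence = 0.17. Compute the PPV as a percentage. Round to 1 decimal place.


PPV = (sens * prev) / (sens * prev + (1-spec) * (1-prev))
Numerator = 0.93 * 0.17 = 0.1581
P(positive and no disease) = (1 - spec) * (1 - prev) = (1 - 0.91) * (1 - 0.17) = 0.0747
Denominator = 0.1581 + 0.0747 = 0.2328
PPV = 0.1581 / 0.2328 = 0.679124
As percentage = 67.9


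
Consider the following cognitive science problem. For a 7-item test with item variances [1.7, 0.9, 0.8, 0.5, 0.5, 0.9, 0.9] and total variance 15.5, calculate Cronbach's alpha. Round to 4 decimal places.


alpha = (k/(k-1)) * (1 - sum(s_i^2)/s_total^2)
sum(item variances) = 6.2
k/(k-1) = 7/6 = 1.166667
1 - 6.2/15.5 = 1 - 0.4 = 0.6
alpha = 1.166667 * 0.6
= 0.7000


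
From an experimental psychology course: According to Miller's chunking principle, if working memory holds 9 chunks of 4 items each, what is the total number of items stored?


Total items = chunks * items_per_chunk
= 9 * 4
= 36


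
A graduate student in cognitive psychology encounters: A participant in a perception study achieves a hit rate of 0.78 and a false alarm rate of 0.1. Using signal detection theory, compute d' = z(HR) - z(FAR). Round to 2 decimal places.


d' = z(HR) - z(FAR)
z(0.78) = 0.7722
z(0.1) = -1.2816
d' = 0.7722 - -1.2816
= 2.05


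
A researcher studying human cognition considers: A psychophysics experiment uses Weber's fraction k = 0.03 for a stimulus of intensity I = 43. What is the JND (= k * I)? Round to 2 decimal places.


JND = k * I
JND = 0.03 * 43
= 1.29


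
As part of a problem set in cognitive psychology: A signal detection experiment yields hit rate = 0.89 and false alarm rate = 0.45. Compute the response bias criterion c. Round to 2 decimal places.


c = -0.5 * (z(HR) + z(FAR))
z(0.89) = 1.2265
z(0.45) = -0.1257
c = -0.5 * (1.2265 + -0.1257)
= -0.5 * 1.1008
= -0.55


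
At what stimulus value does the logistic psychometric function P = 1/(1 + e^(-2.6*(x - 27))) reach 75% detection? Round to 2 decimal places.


At P = 0.75: 0.75 = 1/(1 + e^(-k*(x-x0)))
Solving: e^(-k*(x-x0)) = 1/3
x = x0 + ln(3)/k
ln(3) = 1.0986
x = 27 + 1.0986/2.6
= 27 + 0.4225
= 27.42


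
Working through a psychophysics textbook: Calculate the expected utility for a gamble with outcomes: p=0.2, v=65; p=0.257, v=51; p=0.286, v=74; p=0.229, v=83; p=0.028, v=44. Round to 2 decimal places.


EU = sum(p_i * v_i)
0.2 * 65 = 13.0
0.257 * 51 = 13.107
0.286 * 74 = 21.164
0.229 * 83 = 19.007
0.028 * 44 = 1.232
EU = 13.0 + 13.107 + 21.164 + 19.007 + 1.232
= 67.51


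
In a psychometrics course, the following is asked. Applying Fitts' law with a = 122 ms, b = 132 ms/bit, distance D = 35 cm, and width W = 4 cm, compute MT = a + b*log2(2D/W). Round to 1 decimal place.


MT = 122 + 132 * log2(2*35/4)
2D/W = 17.5
log2(17.5) = 4.1293
MT = 122 + 132 * 4.1293
= 667.1 ms


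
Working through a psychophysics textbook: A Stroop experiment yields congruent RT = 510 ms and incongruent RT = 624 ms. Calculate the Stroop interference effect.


Stroop effect = RT(incongruent) - RT(congruent)
= 624 - 510
= 114 ms


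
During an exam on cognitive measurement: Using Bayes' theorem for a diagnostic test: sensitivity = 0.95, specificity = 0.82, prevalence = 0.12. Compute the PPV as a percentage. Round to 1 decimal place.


PPV = (sens * prev) / (sens * prev + (1-spec) * (1-prev))
Numerator = 0.95 * 0.12 = 0.114
P(positive and no disease) = (1 - spec) * (1 - prev) = (1 - 0.82) * (1 - 0.12) = 0.1584
Denominator = 0.114 + 0.1584 = 0.2724
PPV = 0.114 / 0.2724 = 0.418502
As percentage = 41.9


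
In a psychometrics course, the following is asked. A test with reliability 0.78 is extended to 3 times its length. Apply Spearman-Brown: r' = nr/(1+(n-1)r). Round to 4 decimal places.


r_new = n*r / (1 + (n-1)*r)
Numerator = 3 * 0.78 = 2.34
Denominator = 1 + 2 * 0.78 = 2.56
r_new = 2.34 / 2.56
= 0.9141


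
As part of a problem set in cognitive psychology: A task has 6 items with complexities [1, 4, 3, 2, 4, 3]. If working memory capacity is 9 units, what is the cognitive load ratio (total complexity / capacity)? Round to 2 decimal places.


Total complexity = 1 + 4 + 3 + 2 + 4 + 3 = 17
Load = total / capacity = 17 / 9
= 1.89


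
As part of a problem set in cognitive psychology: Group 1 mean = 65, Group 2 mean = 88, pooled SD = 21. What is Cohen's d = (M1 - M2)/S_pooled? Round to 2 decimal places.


Cohen's d = (M1 - M2) / S_pooled
= (65 - 88) / 21
= -23 / 21
= -1.10


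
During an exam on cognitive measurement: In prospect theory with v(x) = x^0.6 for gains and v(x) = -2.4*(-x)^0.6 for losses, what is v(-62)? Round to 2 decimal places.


Since x = -62 < 0, use v(x) = -lambda*(-x)^alpha
(-x) = 62
62^0.6 = 11.8969
v(-62) = -2.4 * 11.8969
= -28.55


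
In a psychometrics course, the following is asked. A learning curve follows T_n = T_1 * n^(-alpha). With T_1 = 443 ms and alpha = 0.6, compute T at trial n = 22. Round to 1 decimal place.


T_n = 443 * 22^(-0.6)
22^(-0.6) = 0.156512
T_n = 443 * 0.156512
= 69.3 ms


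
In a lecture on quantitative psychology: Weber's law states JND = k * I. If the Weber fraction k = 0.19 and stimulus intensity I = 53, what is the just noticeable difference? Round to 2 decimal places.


JND = k * I
JND = 0.19 * 53
= 10.07


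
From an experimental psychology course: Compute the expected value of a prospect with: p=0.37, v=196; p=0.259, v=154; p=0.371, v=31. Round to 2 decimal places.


EU = sum(p_i * v_i)
0.37 * 196 = 72.52
0.259 * 154 = 39.886
0.371 * 31 = 11.501
EU = 72.52 + 39.886 + 11.501
= 123.91


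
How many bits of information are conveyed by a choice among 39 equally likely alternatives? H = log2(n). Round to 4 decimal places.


H = log2(n)
H = log2(39)
= 5.2854


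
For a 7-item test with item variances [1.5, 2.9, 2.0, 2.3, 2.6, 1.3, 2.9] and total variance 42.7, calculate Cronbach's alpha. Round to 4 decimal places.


alpha = (k/(k-1)) * (1 - sum(s_i^2)/s_total^2)
sum(item variances) = 15.5
k/(k-1) = 7/6 = 1.166667
1 - 15.5/42.7 = 1 - 0.362998 = 0.637002
alpha = 1.166667 * 0.637002
= 0.7432


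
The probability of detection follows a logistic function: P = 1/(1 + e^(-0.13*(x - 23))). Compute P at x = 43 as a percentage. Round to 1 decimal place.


P(x) = 1/(1 + e^(-0.13*(43 - 23)))
Exponent = -0.13 * 20 = -2.6
e^(-2.6) = 0.074274
P = 1/(1 + 0.074274) = 0.930861
Percentage = 93.1


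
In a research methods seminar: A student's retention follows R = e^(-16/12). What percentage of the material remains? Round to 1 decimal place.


R = e^(-t/S)
-t/S = -16/12 = -1.333333
R = e^(-1.333333) = 0.263597
Percentage = 0.263597 * 100
= 26.4


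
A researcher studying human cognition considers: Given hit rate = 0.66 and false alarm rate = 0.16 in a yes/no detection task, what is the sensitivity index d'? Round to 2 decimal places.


d' = z(HR) - z(FAR)
z(0.66) = 0.4125
z(0.16) = -0.9945
d' = 0.4125 - -0.9945
= 1.41


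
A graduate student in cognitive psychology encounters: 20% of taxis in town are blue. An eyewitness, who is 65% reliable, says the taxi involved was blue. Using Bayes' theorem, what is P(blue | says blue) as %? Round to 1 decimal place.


P(blue | says blue) = P(says blue | blue)*P(blue) / [P(says blue | blue)*P(blue) + P(says blue | not blue)*P(not blue)]
Numerator = 0.65 * 0.2 = 0.13
False identification = 0.35 * 0.8 = 0.28
P = 0.13 / (0.13 + 0.28)
= 0.13 / 0.41
As percentage = 31.7


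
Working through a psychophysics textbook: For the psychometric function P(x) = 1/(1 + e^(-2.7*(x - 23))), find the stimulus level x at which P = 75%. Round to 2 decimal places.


At P = 0.75: 0.75 = 1/(1 + e^(-k*(x-x0)))
Solving: e^(-k*(x-x0)) = 1/3
x = x0 + ln(3)/k
ln(3) = 1.0986
x = 23 + 1.0986/2.7
= 23 + 0.4069
= 23.41


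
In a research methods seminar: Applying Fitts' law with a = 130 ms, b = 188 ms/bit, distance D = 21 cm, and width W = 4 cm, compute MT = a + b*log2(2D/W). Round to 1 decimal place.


MT = 130 + 188 * log2(2*21/4)
2D/W = 10.5
log2(10.5) = 3.3923
MT = 130 + 188 * 3.3923
= 767.8 ms


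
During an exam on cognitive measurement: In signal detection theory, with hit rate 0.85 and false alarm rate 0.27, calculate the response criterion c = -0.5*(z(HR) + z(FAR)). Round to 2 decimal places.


c = -0.5 * (z(HR) + z(FAR))
z(0.85) = 1.0364
z(0.27) = -0.6128
c = -0.5 * (1.0364 + -0.6128)
= -0.5 * 0.4236
= -0.21


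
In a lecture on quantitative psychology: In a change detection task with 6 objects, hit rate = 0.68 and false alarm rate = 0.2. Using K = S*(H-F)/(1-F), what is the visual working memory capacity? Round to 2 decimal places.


K = S * (H - F) / (1 - F)
H - F = 0.48
1 - F = 0.8
K = 6 * 0.48 / 0.8
= 3.60


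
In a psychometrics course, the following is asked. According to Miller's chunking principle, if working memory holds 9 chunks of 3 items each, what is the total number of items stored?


Total items = chunks * items_per_chunk
= 9 * 3
= 27


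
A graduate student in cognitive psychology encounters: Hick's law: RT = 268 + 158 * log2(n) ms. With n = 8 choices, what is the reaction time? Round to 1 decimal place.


RT = 268 + 158 * log2(8)
log2(8) = 3.0
RT = 268 + 158 * 3.0
= 268 + 474.0
= 742.0 ms


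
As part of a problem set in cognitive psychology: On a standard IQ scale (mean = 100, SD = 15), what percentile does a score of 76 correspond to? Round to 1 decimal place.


z = (IQ - mean) / SD
z = (76 - 100) / 15 = -1.6
Percentile = Phi(-1.6) * 100
Phi(-1.6) = 0.054799
= 5.5


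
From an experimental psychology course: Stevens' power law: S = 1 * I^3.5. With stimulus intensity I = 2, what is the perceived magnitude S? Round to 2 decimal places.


S = 1 * 2^3.5
2^3.5 = 11.3137
S = 1 * 11.3137
= 11.31


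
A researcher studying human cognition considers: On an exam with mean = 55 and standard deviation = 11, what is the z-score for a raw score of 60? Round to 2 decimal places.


z = (X - mu) / sigma
= (60 - 55) / 11
= 5 / 11
= 0.45


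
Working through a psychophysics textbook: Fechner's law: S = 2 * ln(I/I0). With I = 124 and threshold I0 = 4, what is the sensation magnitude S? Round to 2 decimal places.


S = 2 * ln(124/4)
I/I0 = 31.0
ln(31.0) = 3.434
S = 2 * 3.434
= 6.87


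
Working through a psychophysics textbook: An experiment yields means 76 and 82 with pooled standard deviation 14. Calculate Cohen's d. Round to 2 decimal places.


Cohen's d = (M1 - M2) / S_pooled
= (76 - 82) / 14
= -6 / 14
= -0.43


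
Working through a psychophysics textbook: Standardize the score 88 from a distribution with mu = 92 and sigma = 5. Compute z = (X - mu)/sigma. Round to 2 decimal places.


z = (X - mu) / sigma
= (88 - 92) / 5
= -4 / 5
= -0.80


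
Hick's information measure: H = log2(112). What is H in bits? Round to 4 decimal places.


H = log2(n)
H = log2(112)
= 6.8074


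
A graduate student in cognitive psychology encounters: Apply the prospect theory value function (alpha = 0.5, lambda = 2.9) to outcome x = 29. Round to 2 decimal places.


Since x = 29 >= 0, use v(x) = x^0.5
29^0.5 = 5.3852
v(29) = 5.39


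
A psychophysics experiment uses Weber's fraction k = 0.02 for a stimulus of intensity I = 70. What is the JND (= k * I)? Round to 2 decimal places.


JND = k * I
JND = 0.02 * 70
= 1.40


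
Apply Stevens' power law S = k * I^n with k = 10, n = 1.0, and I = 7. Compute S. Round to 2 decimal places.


S = 10 * 7^1.0
7^1.0 = 7.0
S = 10 * 7.0
= 70.00


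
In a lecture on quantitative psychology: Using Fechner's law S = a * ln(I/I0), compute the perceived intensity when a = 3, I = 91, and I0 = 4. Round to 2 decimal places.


S = 3 * ln(91/4)
I/I0 = 22.75
ln(22.75) = 3.1246
S = 3 * 3.1246
= 9.37


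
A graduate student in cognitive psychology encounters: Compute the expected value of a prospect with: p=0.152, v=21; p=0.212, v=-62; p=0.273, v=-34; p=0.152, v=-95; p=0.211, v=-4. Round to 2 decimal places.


EU = sum(p_i * v_i)
0.152 * 21 = 3.192
0.212 * -62 = -13.144
0.273 * -34 = -9.282
0.152 * -95 = -14.44
0.211 * -4 = -0.844
EU = 3.192 + -13.144 + -9.282 + -14.44 + -0.844
= -34.52


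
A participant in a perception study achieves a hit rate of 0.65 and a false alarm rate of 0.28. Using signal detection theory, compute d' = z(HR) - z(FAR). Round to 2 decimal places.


d' = z(HR) - z(FAR)
z(0.65) = 0.3853
z(0.28) = -0.5828
d' = 0.3853 - -0.5828
= 0.97


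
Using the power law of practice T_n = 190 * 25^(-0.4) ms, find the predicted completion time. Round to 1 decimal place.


T_n = 190 * 25^(-0.4)
25^(-0.4) = 0.275946
T_n = 190 * 0.275946
= 52.4 ms


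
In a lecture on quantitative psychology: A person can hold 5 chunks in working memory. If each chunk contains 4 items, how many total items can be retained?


Total items = chunks * items_per_chunk
= 5 * 4
= 20


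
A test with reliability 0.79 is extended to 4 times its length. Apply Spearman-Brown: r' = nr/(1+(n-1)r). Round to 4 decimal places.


r_new = n*r / (1 + (n-1)*r)
Numerator = 4 * 0.79 = 3.16
Denominator = 1 + 3 * 0.79 = 3.37
r_new = 3.16 / 3.37
= 0.9377


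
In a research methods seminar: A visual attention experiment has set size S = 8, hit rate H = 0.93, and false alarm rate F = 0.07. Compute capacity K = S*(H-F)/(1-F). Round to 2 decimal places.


K = S * (H - F) / (1 - F)
H - F = 0.86
1 - F = 0.93
K = 8 * 0.86 / 0.93
= 7.40


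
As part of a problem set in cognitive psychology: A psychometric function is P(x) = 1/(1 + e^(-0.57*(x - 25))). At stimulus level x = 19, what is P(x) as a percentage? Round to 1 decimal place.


P(x) = 1/(1 + e^(-0.57*(19 - 25)))
Exponent = -0.57 * -6 = 3.42
e^(3.42) = 30.569415
P = 1/(1 + 30.569415) = 0.031676
Percentage = 3.2


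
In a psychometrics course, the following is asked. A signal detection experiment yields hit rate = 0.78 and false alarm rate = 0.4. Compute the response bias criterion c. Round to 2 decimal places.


c = -0.5 * (z(HR) + z(FAR))
z(0.78) = 0.7722
z(0.4) = -0.2533
c = -0.5 * (0.7722 + -0.2533)
= -0.5 * 0.5189
= -0.26


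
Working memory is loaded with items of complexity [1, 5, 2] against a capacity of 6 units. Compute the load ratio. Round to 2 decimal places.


Total complexity = 1 + 5 + 2 = 8
Load = total / capacity = 8 / 6
= 1.33


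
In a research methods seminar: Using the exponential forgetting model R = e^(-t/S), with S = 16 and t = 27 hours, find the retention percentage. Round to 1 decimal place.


R = e^(-t/S)
-t/S = -27/16 = -1.6875
R = e^(-1.6875) = 0.184981
Percentage = 0.184981 * 100
= 18.5


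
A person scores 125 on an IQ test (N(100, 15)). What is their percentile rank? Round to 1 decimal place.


z = (IQ - mean) / SD
z = (125 - 100) / 15 = 1.6667
Percentile = Phi(1.6667) * 100
Phi(1.6667) = 0.952213
= 95.2


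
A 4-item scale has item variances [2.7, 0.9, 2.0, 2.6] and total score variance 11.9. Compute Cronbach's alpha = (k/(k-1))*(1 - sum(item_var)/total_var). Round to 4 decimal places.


alpha = (k/(k-1)) * (1 - sum(s_i^2)/s_total^2)
sum(item variances) = 8.2
k/(k-1) = 4/3 = 1.333333
1 - 8.2/11.9 = 1 - 0.689076 = 0.310924
alpha = 1.333333 * 0.310924
= 0.4146


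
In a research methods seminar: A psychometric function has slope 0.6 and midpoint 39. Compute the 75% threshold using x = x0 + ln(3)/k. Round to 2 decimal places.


At P = 0.75: 0.75 = 1/(1 + e^(-k*(x-x0)))
Solving: e^(-k*(x-x0)) = 1/3
x = x0 + ln(3)/k
ln(3) = 1.0986
x = 39 + 1.0986/0.6
= 39 + 1.831
= 40.83


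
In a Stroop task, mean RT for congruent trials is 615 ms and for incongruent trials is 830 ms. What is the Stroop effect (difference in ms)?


Stroop effect = RT(incongruent) - RT(congruent)
= 830 - 615
= 215 ms


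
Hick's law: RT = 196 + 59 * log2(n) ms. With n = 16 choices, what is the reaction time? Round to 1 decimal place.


RT = 196 + 59 * log2(16)
log2(16) = 4.0
RT = 196 + 59 * 4.0
= 196 + 236.0
= 432.0 ms


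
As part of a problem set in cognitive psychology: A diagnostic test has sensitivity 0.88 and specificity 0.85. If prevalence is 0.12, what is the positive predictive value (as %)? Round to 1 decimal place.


PPV = (sens * prev) / (sens * prev + (1-spec) * (1-prev))
Numerator = 0.88 * 0.12 = 0.1056
P(positive and no disease) = (1 - spec) * (1 - prev) = (1 - 0.85) * (1 - 0.12) = 0.132
Denominator = 0.1056 + 0.132 = 0.2376
PPV = 0.1056 / 0.2376 = 0.444444
As percentage = 44.4


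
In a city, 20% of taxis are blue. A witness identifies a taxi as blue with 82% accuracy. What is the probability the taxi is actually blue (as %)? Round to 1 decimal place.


P(blue | says blue) = P(says blue | blue)*P(blue) / [P(says blue | blue)*P(blue) + P(says blue | not blue)*P(not blue)]
Numerator = 0.82 * 0.2 = 0.164
False identification = 0.18 * 0.8 = 0.144
P = 0.164 / (0.164 + 0.144)
= 0.164 / 0.308
As percentage = 53.2


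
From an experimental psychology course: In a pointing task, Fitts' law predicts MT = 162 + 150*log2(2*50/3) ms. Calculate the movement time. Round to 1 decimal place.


MT = 162 + 150 * log2(2*50/3)
2D/W = 33.333333
log2(33.333333) = 5.0589
MT = 162 + 150 * 5.0589
= 920.8 ms


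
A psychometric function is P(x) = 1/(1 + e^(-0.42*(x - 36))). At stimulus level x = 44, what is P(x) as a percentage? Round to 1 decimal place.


P(x) = 1/(1 + e^(-0.42*(44 - 36)))
Exponent = -0.42 * 8 = -3.36
e^(-3.36) = 0.034735
P = 1/(1 + 0.034735) = 0.966431
Percentage = 96.6


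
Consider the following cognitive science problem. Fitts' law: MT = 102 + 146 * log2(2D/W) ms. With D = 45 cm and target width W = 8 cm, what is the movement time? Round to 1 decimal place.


MT = 102 + 146 * log2(2*45/8)
2D/W = 11.25
log2(11.25) = 3.4919
MT = 102 + 146 * 3.4919
= 611.8 ms


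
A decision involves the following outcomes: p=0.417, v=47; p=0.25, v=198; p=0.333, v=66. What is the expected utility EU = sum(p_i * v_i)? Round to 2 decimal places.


EU = sum(p_i * v_i)
0.417 * 47 = 19.599
0.25 * 198 = 49.5
0.333 * 66 = 21.978
EU = 19.599 + 49.5 + 21.978
= 91.08


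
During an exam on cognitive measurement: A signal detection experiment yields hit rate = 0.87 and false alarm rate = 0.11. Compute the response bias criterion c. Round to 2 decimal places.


c = -0.5 * (z(HR) + z(FAR))
z(0.87) = 1.1264
z(0.11) = -1.2265
c = -0.5 * (1.1264 + -1.2265)
= -0.5 * -0.1001
= 0.05


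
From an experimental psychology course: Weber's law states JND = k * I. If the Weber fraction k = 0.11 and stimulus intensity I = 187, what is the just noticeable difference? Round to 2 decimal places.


JND = k * I
JND = 0.11 * 187
= 20.57


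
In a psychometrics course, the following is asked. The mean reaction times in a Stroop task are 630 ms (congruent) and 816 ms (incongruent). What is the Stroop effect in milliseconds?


Stroop effect = RT(incongruent) - RT(congruent)
= 816 - 630
= 186 ms


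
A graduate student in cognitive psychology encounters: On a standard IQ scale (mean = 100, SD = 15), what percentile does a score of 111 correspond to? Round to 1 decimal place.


z = (IQ - mean) / SD
z = (111 - 100) / 15 = 0.7333
Percentile = Phi(0.7333) * 100
Phi(0.7333) = 0.768312
= 76.8


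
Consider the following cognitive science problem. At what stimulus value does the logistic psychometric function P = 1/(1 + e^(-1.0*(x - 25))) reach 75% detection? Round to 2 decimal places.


At P = 0.75: 0.75 = 1/(1 + e^(-k*(x-x0)))
Solving: e^(-k*(x-x0)) = 1/3
x = x0 + ln(3)/k
ln(3) = 1.0986
x = 25 + 1.0986/1.0
= 25 + 1.0986
= 26.10


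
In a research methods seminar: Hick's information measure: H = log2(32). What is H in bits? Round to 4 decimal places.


H = log2(n)
H = log2(32)
= 5.0000


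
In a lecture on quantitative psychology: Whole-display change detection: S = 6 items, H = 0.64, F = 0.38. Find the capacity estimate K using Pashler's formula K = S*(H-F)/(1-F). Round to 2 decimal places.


K = S * (H - F) / (1 - F)
H - F = 0.26
1 - F = 0.62
K = 6 * 0.26 / 0.62
= 2.52


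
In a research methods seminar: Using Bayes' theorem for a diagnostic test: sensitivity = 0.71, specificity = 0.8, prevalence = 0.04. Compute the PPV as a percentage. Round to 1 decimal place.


PPV = (sens * prev) / (sens * prev + (1-spec) * (1-prev))
Numerator = 0.71 * 0.04 = 0.0284
P(positive and no disease) = (1 - spec) * (1 - prev) = (1 - 0.8) * (1 - 0.04) = 0.192
Denominator = 0.0284 + 0.192 = 0.2204
PPV = 0.0284 / 0.2204 = 0.128857
As percentage = 12.9


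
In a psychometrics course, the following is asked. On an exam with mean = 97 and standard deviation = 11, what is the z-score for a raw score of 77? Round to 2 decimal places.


z = (X - mu) / sigma
= (77 - 97) / 11
= -20 / 11
= -1.82


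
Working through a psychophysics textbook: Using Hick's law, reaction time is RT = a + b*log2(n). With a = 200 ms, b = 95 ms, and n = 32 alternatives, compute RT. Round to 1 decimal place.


RT = 200 + 95 * log2(32)
log2(32) = 5.0
RT = 200 + 95 * 5.0
= 200 + 475.0
= 675.0 ms


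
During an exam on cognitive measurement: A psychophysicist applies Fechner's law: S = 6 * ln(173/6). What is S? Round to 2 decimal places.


S = 6 * ln(173/6)
I/I0 = 28.833333
ln(28.833333) = 3.3615
S = 6 * 3.3615
= 20.17


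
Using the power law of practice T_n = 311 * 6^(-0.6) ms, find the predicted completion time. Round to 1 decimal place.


T_n = 311 * 6^(-0.6)
6^(-0.6) = 0.341279
T_n = 311 * 0.341279
= 106.1 ms


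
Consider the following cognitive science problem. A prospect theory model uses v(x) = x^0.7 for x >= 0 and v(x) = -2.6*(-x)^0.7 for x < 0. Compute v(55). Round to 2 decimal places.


Since x = 55 >= 0, use v(x) = x^0.7
55^0.7 = 16.5293
v(55) = 16.53


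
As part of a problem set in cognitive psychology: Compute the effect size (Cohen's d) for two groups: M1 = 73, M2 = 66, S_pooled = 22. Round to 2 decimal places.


Cohen's d = (M1 - M2) / S_pooled
= (73 - 66) / 22
= 7 / 22
= 0.32


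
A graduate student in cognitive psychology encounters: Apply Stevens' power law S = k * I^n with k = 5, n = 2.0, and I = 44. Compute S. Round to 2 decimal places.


S = 5 * 44^2.0
44^2.0 = 1936.0
S = 5 * 1936.0
= 9680.00


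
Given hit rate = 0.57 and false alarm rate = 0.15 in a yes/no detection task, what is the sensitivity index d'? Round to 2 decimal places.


d' = z(HR) - z(FAR)
z(0.57) = 0.1764
z(0.15) = -1.0364
d' = 0.1764 - -1.0364
= 1.21


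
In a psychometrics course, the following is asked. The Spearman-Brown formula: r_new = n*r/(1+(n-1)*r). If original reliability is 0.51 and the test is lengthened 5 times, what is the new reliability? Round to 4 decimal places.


r_new = n*r / (1 + (n-1)*r)
Numerator = 5 * 0.51 = 2.55
Denominator = 1 + 4 * 0.51 = 3.04
r_new = 2.55 / 3.04
= 0.8388


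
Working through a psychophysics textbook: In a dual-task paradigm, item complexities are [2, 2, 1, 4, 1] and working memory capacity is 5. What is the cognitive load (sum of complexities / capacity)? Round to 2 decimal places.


Total complexity = 2 + 2 + 1 + 4 + 1 = 10
Load = total / capacity = 10 / 5
= 2.00


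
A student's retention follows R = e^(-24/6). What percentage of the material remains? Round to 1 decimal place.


R = e^(-t/S)
-t/S = -24/6 = -4.0
R = e^(-4.0) = 0.018316
Percentage = 0.018316 * 100
= 1.8


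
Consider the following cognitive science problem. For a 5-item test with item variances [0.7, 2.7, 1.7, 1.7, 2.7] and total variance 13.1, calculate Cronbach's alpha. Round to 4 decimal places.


alpha = (k/(k-1)) * (1 - sum(s_i^2)/s_total^2)
sum(item variances) = 9.5
k/(k-1) = 5/4 = 1.25
1 - 9.5/13.1 = 1 - 0.725191 = 0.274809
alpha = 1.25 * 0.274809
= 0.3435


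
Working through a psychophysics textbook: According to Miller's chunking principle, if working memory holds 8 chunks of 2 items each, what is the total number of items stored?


Total items = chunks * items_per_chunk
= 8 * 2
= 16


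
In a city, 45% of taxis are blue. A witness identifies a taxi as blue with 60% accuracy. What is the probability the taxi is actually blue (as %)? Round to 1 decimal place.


P(blue | says blue) = P(says blue | blue)*P(blue) / [P(says blue | blue)*P(blue) + P(says blue | not blue)*P(not blue)]
Numerator = 0.6 * 0.45 = 0.27
False identification = 0.4 * 0.55 = 0.22
P = 0.27 / (0.27 + 0.22)
= 0.27 / 0.49
As percentage = 55.1


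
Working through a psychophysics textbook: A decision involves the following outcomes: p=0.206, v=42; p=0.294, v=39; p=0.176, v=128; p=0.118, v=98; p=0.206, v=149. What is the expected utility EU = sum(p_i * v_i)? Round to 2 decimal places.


EU = sum(p_i * v_i)
0.206 * 42 = 8.652
0.294 * 39 = 11.466
0.176 * 128 = 22.528
0.118 * 98 = 11.564
0.206 * 149 = 30.694
EU = 8.652 + 11.466 + 22.528 + 11.564 + 30.694
= 84.90


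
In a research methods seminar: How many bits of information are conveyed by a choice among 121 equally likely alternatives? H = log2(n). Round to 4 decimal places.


H = log2(n)
H = log2(121)
= 6.9189


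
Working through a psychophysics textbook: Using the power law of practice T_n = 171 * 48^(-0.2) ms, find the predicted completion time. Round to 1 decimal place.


T_n = 171 * 48^(-0.2)
48^(-0.2) = 0.461054
T_n = 171 * 0.461054
= 78.8 ms


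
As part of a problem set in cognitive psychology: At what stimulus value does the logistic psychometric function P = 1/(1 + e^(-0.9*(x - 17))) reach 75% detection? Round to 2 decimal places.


At P = 0.75: 0.75 = 1/(1 + e^(-k*(x-x0)))
Solving: e^(-k*(x-x0)) = 1/3
x = x0 + ln(3)/k
ln(3) = 1.0986
x = 17 + 1.0986/0.9
= 17 + 1.2207
= 18.22


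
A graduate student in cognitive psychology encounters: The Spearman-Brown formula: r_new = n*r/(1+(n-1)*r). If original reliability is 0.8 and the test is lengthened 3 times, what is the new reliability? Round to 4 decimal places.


r_new = n*r / (1 + (n-1)*r)
Numerator = 3 * 0.8 = 2.4
Denominator = 1 + 2 * 0.8 = 2.6
r_new = 2.4 / 2.6
= 0.9231


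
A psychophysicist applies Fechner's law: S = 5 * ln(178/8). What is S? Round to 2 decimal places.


S = 5 * ln(178/8)
I/I0 = 22.25
ln(22.25) = 3.1023
S = 5 * 3.1023
= 15.51


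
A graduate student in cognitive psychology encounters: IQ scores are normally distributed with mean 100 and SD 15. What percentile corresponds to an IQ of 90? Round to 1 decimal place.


z = (IQ - mean) / SD
z = (90 - 100) / 15 = -0.6667
Percentile = Phi(-0.6667) * 100
Phi(-0.6667) = 0.252482
= 25.2


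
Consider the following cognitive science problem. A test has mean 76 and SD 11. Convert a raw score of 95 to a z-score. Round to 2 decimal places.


z = (X - mu) / sigma
= (95 - 76) / 11
= 19 / 11
= 1.73


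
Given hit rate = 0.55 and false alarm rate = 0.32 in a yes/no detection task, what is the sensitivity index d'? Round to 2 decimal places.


d' = z(HR) - z(FAR)
z(0.55) = 0.1257
z(0.32) = -0.4677
d' = 0.1257 - -0.4677
= 0.59


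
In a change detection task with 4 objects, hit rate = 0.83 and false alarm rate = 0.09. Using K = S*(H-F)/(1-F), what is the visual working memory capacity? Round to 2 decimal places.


K = S * (H - F) / (1 - F)
H - F = 0.74
1 - F = 0.91
K = 4 * 0.74 / 0.91
= 3.25


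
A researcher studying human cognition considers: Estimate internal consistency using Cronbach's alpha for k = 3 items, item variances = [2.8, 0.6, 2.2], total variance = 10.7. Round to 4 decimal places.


alpha = (k/(k-1)) * (1 - sum(s_i^2)/s_total^2)
sum(item variances) = 5.6
k/(k-1) = 3/2 = 1.5
1 - 5.6/10.7 = 1 - 0.523364 = 0.476636
alpha = 1.5 * 0.476636
= 0.7150


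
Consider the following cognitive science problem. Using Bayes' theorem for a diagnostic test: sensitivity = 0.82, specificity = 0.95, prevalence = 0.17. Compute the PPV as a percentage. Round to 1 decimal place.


PPV = (sens * prev) / (sens * prev + (1-spec) * (1-prev))
Numerator = 0.82 * 0.17 = 0.1394
P(positive and no disease) = (1 - spec) * (1 - prev) = (1 - 0.95) * (1 - 0.17) = 0.0415
Denominator = 0.1394 + 0.0415 = 0.1809
PPV = 0.1394 / 0.1809 = 0.770591
As percentage = 77.1
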